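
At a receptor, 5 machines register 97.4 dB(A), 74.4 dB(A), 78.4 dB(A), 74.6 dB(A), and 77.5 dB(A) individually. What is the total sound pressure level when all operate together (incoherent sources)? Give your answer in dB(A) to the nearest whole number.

For uncorrelated sources the intensities add, so convert each level to linear form, sum, and take 10·log₁₀ of the total.
Σ 10^(L/10) = 10^(97.4/10) + 10^(74.4/10) + 10^(78.4/10) + 10^(74.6/10) + 10^(77.5/10) = 5.677e+09.
L_total = 10·log₁₀(5.677e+09) = 97.54 dB(A).

98 dB(A)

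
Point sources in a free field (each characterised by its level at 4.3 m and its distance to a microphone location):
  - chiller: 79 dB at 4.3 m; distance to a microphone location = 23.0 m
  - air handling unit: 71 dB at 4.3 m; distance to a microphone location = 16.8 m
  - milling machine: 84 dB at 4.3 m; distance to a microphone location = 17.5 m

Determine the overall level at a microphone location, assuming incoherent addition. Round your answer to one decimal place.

72.7 dB

Propagate each source to the receiver with L = L_ref − 20·log₁₀(r/r_ref), then add intensities.
chiller: 79 − 20·log₁₀(23.0/4.3) = 79 − 14.57 = 64.43 dB.
air handling unit: 71 − 20·log₁₀(16.8/4.3) = 71 − 11.84 = 59.16 dB.
milling machine: 84 − 20·log₁₀(17.5/4.3) = 84 − 12.19 = 71.81 dB.
Σ 10^(L/10) = 1.877e+07 → L_total = 10·log₁₀(1.877e+07) = 72.73 dB.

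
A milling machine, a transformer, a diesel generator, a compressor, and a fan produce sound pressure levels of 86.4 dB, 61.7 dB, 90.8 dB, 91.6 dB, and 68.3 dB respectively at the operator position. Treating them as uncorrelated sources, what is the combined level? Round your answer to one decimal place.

94.9 dB

For uncorrelated sources the intensities add, so convert each level to linear form, sum, and take 10·log₁₀ of the total.
Σ 10^(L/10) = 10^(86.4/10) + 10^(61.7/10) + 10^(90.8/10) + 10^(91.6/10) + 10^(68.3/10) = 3.092e+09.
L_total = 10·log₁₀(3.092e+09) = 94.90 dB.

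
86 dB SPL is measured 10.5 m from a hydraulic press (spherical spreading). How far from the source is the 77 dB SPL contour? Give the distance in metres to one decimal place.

The 9.0 dB drop corresponds to a distance ratio of 10^(9.0/20) for a point source.
r₂ = 10.5·10^((86−77)/20) = 10.5·10^(9.0/20) = 29.59 m.

29.6 m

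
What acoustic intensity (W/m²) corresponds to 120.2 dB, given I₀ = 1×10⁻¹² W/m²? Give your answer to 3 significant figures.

L = 10·log₁₀(I/I₀) ⇒ I = I₀·10^(L/10) = 10⁻¹² × 10^12.02.

1.05 W/m²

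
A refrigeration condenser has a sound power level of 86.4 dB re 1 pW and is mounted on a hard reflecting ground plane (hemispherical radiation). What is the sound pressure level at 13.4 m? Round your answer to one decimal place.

The power spreads over a hemisphere of area 2π·r², so L_p = L_w − 10·log₁₀(2π·r²).
2π·r² = 1128 m², 10·log₁₀ of that is 30.524 dB.
L_p = 86.4 − 30.524 = 55.88 dB.

55.9 dB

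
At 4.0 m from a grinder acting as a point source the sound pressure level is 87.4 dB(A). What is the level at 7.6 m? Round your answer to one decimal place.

Point-source attenuation: ΔL = 20·log₁₀(r₂/r₁) = 20·log₁₀(7.6/4.0) = 5.575 dB.
L₂ = 87.4 − 20·log₁₀(7.6/4.0) = 87.4 − 5.575 = 81.82 dB(A).

81.8 dB(A)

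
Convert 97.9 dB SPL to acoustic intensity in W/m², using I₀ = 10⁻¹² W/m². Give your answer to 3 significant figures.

0.00617 W/m²

I = I₀·10^(L/10) = 10⁻¹² × 10^(97.9/10) = 10^(-2.210).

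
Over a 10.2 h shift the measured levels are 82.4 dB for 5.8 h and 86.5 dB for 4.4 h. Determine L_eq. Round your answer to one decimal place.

L_eq = 10·log₁₀[(1/T)·Σ tᵢ·10^(Lᵢ/10)] with T = 10.2 h.
Σ tᵢ·10^(Lᵢ/10) = 5.8·10^(82.4/10) + 4.4·10^(86.5/10) = 2.973e+09.
L_eq = 10·log₁₀(2.973e+09/10.2) = 84.65 dB.

84.6 dB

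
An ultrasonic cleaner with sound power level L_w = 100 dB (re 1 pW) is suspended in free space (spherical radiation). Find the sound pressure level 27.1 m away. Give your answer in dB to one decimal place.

Free-field spherical radiation: L_p = L_w − 10·log₁₀(4π·r²), r = 27.1 m.
4π·r² = 9229 m², 10·log₁₀ of that is 39.651 dB.
L_p = 100 − 39.651 = 60.35 dB.

60.3 dB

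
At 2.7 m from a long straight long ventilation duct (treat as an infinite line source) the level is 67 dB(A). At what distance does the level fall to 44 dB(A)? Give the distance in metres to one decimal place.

538.7 m

For a line source L₁ − L₂ = 10·log₁₀(r₂/r₁), so r₂ = r₁·10^((L₁−L₂)/10).
r₂ = 2.7·10^((67−44)/10) = 2.7·10^(23.0/10) = 538.72 m.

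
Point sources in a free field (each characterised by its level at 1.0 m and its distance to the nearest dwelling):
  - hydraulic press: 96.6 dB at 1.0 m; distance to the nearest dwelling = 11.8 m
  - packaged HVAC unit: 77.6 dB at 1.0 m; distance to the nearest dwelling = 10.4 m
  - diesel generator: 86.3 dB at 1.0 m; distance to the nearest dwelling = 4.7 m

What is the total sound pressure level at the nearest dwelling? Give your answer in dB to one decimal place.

Propagate each source to the receiver with L = L_ref − 20·log₁₀(r/r_ref), then add intensities.
hydraulic press: 96.6 − 20·log₁₀(11.8/1.0) = 96.6 − 21.44 = 75.16 dB.
packaged HVAC unit: 77.6 − 20·log₁₀(10.4/1.0) = 77.6 − 20.34 = 57.26 dB.
diesel generator: 86.3 − 20·log₁₀(4.7/1.0) = 86.3 − 13.44 = 72.86 dB.
Σ 10^(L/10) = 5.267e+07 → L_total = 10·log₁₀(5.267e+07) = 77.22 dB.

77.2 dB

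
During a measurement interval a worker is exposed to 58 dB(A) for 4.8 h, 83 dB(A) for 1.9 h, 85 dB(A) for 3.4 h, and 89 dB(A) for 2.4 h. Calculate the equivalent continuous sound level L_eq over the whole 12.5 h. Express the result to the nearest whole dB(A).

The energy average is taken in the linear domain: L_eq = 10·log₁₀[(Σ tᵢ·10^(Lᵢ/10))/T], T = 12.5 h.
Σ tᵢ·10^(Lᵢ/10) = 4.8·10^(58/10) + 1.9·10^(83/10) + 3.4·10^(85/10) + 2.4·10^(89/10) = 3.364e+09.
L_eq = 10·log₁₀(3.364e+09/12.5) = 84.30 dB(A).

84 dB(A)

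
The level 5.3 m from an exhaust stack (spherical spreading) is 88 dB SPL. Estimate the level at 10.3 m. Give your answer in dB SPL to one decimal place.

For a point source, L₂ = L₁ − 20·log₁₀(r₂/r₁).
L₂ = 88 − 20·log₁₀(10.3/5.3) = 88 − 5.771 = 82.23 dB SPL.

82.2 dB SPL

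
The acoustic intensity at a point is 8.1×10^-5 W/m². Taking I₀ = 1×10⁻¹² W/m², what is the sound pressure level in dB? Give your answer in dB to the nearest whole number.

L = 10·log₁₀(I/I₀) = 10·log₁₀(8.1×10^-5/10⁻¹²) = 10·log₁₀(8.1×10^7).
L = 10·(0.9085 + 7) = 79.08 dB.

79 dB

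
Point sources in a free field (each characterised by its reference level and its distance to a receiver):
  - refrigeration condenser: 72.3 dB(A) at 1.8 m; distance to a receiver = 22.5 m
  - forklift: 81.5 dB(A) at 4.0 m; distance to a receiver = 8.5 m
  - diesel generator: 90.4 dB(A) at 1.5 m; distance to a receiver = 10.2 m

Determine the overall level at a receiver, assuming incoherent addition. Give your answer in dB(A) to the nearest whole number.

First find each source's level at the receiver (point-source: −20·log₁₀(r/r_ref)), then combine on an intensity basis.
refrigeration condenser: 72.3 − 20·log₁₀(22.5/1.8) = 72.3 − 21.94 = 50.36 dB(A).
forklift: 81.5 − 20·log₁₀(8.5/4.0) = 81.5 − 6.55 = 74.95 dB(A).
diesel generator: 90.4 − 20·log₁₀(10.2/1.5) = 90.4 − 16.65 = 73.75 dB(A).
Σ 10^(L/10) = 5.510e+07 → L_total = 10·log₁₀(5.510e+07) = 77.41 dB(A).

77 dB(A)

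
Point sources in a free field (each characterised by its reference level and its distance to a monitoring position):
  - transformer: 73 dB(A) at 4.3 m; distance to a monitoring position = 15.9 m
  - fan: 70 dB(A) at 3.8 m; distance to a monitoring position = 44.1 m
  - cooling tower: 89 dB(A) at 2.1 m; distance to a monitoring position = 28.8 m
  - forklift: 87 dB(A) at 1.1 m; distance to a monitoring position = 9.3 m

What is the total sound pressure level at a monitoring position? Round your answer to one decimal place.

Propagate each source to the receiver with L = L_ref − 20·log₁₀(r/r_ref), then add intensities.
transformer: 73 − 20·log₁₀(15.9/4.3) = 73 − 11.36 = 61.64 dB(A).
fan: 70 − 20·log₁₀(44.1/3.8) = 70 − 21.29 = 48.71 dB(A).
cooling tower: 89 − 20·log₁₀(28.8/2.1) = 89 − 22.74 = 66.26 dB(A).
forklift: 87 − 20·log₁₀(9.3/1.1) = 87 − 18.54 = 68.46 dB(A).
Σ 10^(L/10) = 1.277e+07 → L_total = 10·log₁₀(1.277e+07) = 71.06 dB(A).

71.1 dB(A)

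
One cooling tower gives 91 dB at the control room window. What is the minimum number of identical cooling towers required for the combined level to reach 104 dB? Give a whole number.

The shortfall is 104 − 91 = 13.0 dB, and N units add 10·log₁₀ N, so need 10·log₁₀ N ≥ 13.0.
N ≥ 10^(13.0/10) = 19.953, so N = 20.

20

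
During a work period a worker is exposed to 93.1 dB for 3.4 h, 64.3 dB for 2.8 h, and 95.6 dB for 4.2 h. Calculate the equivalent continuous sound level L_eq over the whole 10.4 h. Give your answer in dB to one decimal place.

93.3 dB

L_eq = 10·log₁₀[(1/T)·Σ tᵢ·10^(Lᵢ/10)] with T = 10.4 h.
Σ tᵢ·10^(Lᵢ/10) = 3.4·10^(93.1/10) + 2.8·10^(64.3/10) + 4.2·10^(95.6/10) = 2.220e+10.
L_eq = 10·log₁₀(2.220e+10/10.4) = 93.29 dB.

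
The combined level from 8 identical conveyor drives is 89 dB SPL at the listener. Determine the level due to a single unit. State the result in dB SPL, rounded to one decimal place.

80.0 dB SPL

For N identical incoherent sources L_total = L₁ + 10·log₁₀ N, so L₁ = 89 − 10·log₁₀(8) = 89 − 9.031.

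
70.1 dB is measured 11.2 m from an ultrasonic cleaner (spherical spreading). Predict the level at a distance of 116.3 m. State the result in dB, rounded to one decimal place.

49.8 dB

Spherical spreading from a point source gives a 20·log₁₀(r₂/r₁) drop.
L₂ = 70.1 − 20·log₁₀(116.3/11.2) = 70.1 − 20.327 = 49.77 dB.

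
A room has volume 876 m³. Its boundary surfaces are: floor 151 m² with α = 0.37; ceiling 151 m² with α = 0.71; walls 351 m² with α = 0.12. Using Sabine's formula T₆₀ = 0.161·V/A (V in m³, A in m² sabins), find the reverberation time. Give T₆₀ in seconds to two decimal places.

Summing Sᵢαᵢ: 151·0.37 + 151·0.71 + 351·0.12 = 205.20 m².
T₆₀ = 0.161·V/A = 0.161·876/205.20 = 0.687 s.

0.69 s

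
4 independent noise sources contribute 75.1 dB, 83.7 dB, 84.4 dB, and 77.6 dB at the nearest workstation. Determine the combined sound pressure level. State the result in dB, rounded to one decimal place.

For uncorrelated sources the intensities add, so convert each level to linear form, sum, and take 10·log₁₀ of the total.
Σ 10^(L/10) = 10^(75.1/10) + 10^(83.7/10) + 10^(84.4/10) + 10^(77.6/10) = 5.997e+08.
L_total = 10·log₁₀(5.997e+08) = 87.78 dB.

87.8 dB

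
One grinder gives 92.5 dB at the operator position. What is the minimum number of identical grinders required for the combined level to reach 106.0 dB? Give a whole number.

The shortfall is 106.0 − 92.5 = 13.5 dB, and N units add 10·log₁₀ N, so need 10·log₁₀ N ≥ 13.5.
N ≥ 10^(13.5/10) = 22.387, so N = 23.

23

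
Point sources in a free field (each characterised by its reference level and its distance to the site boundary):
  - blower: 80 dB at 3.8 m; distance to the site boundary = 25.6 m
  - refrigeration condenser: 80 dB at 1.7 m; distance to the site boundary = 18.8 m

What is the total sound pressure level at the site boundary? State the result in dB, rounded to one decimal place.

Apply inverse-square spreading to bring every level to the receiver, then sum 10^(L/10).
blower: 80 − 20·log₁₀(25.6/3.8) = 80 − 16.57 = 63.43 dB.
refrigeration condenser: 80 − 20·log₁₀(18.8/1.7) = 80 − 20.87 = 59.13 dB.
Σ 10^(L/10) = 3.021e+06 → L_total = 10·log₁₀(3.021e+06) = 64.80 dB.

64.8 dB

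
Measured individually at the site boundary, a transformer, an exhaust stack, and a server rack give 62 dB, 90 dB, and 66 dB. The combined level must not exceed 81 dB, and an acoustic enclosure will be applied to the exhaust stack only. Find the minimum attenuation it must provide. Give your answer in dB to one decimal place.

9.2 dB

The untreated sources together contribute 10^(62/10) + 10^(66/10) = 5.566e+06, i.e. 67.46 dB.
To meet 81 dB overall, the treated exhaust stack may contribute at most 10^(81/10) − 5.566e+06 = 1.203e+08, i.e. 80.80 dB.
Required insertion loss = 90 − 80.80 = 9.20 dB.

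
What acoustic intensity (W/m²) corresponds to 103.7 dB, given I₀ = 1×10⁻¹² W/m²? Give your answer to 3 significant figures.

I = I₀·10^(L/10) = 10⁻¹² × 10^(103.7/10) = 10^(-1.630).

0.0234 W/m²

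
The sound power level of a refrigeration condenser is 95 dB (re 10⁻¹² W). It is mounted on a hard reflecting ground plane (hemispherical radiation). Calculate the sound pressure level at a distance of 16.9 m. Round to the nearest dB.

The power spreads over a hemisphere of area 2π·r², so L_p = L_w − 10·log₁₀(2π·r²).
2π·r² = 1795 m², 10·log₁₀ of that is 32.540 dB.
L_p = 95 − 32.540 = 62.46 dB.

62 dB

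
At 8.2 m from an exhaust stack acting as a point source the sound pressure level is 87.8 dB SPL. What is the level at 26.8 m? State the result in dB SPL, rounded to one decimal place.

77.5 dB SPL

Spherical spreading from a point source gives a 20·log₁₀(r₂/r₁) drop.
L₂ = 87.8 − 20·log₁₀(26.8/8.2) = 87.8 − 10.286 = 77.51 dB SPL.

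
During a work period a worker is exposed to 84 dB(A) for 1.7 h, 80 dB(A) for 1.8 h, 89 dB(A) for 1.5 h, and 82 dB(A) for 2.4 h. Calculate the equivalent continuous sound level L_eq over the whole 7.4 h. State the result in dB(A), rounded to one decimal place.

84.7 dB(A)

L_eq = 10·log₁₀[(1/T)·Σ tᵢ·10^(Lᵢ/10)] with T = 7.4 h.
Σ tᵢ·10^(Lᵢ/10) = 1.7·10^(84/10) + 1.8·10^(80/10) + 1.5·10^(89/10) + 2.4·10^(82/10) = 2.179e+09.
L_eq = 10·log₁₀(2.179e+09/7.4) = 84.69 dB(A).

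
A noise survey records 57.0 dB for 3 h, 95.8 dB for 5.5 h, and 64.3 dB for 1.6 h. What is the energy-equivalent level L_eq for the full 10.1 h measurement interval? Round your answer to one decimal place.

93.2 dB

L_eq = 10·log₁₀[(1/T)·Σ tᵢ·10^(Lᵢ/10)] with T = 10.1 h.
Σ tᵢ·10^(Lᵢ/10) = 3·10^(57.0/10) + 5.5·10^(95.8/10) + 1.6·10^(64.3/10) = 2.092e+10.
L_eq = 10·log₁₀(2.092e+10/10.1) = 93.16 dB.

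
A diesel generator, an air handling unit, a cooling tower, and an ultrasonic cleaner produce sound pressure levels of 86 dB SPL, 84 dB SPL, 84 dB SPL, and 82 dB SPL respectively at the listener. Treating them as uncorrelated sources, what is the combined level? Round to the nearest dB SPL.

90 dB SPL

Incoherent sources combine by intensity addition: L_total = 10·log₁₀(Σ 10^(L_i/10)).
Σ 10^(L/10) = 10^(86/10) + 10^(84/10) + 10^(84/10) + 10^(82/10) = 1.059e+09.
L_total = 10·log₁₀(1.059e+09) = 90.25 dB SPL.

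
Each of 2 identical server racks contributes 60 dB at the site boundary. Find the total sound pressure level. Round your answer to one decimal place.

63.0 dB

L_total = L₁ + 10·log₁₀ N for N identical incoherent sources.
L_total = 60 + 10·log₁₀(2) = 60 + 3.010 = 63.01 dB.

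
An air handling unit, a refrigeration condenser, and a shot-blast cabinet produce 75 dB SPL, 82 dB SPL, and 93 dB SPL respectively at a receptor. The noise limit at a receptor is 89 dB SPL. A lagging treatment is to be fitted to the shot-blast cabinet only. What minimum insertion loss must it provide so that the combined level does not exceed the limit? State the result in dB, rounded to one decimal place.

5.2 dB

Fixed contribution from the other sources: Σ 10^(L/10) = 10^(75/10) + 10^(82/10) = 1.901e+08 (82.79 dB SPL).
The limit corresponds to 10^(89/10) = 7.943e+08; subtracting the fixed part leaves 6.042e+08 for the shot-blast cabinet, i.e. 87.81 dB SPL.
So the shot-blast cabinet must be reduced from 93 to 87.81 dB SPL: IL = 5.19 dB.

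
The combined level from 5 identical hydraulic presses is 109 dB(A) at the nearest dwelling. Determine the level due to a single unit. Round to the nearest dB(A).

102 dB(A)

For N identical incoherent sources L_total = L₁ + 10·log₁₀ N, so L₁ = 109 − 10·log₁₀(5) = 109 − 6.990.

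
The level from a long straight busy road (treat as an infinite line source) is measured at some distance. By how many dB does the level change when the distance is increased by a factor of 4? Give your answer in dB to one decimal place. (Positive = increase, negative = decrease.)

A line source loses 3 dB per doubling of distance; generally ΔL = −10·log₁₀(r₂/r₁).
ΔL = −10·log₁₀(4) = -6.02 dB.

-6.0 dB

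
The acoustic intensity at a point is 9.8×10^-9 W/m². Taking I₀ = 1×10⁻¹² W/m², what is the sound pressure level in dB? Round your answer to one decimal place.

39.9 dB

Dividing by I₀ shifts the exponent by 12: I/I₀ = 9.8×10^3.
L = 10·(0.9912 + 3) = 39.91 dB.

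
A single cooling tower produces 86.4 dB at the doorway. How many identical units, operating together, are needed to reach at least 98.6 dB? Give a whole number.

17

The shortfall is 98.6 − 86.4 = 12.2 dB, and N units add 10·log₁₀ N, so need 10·log₁₀ N ≥ 12.2.
N ≥ 10^(12.2/10) = 16.596, so N = 17.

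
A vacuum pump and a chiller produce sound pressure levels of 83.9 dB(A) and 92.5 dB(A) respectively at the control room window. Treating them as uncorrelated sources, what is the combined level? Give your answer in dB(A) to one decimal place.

93.1 dB(A)

For uncorrelated sources the intensities add, so convert each level to linear form, sum, and take 10·log₁₀ of the total.
Σ 10^(L/10) = 10^(83.9/10) + 10^(92.5/10) = 2.024e+09.
L_total = 10·log₁₀(2.024e+09) = 93.06 dB(A).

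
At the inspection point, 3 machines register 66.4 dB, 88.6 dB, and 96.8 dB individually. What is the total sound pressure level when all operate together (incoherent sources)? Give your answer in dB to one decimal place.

97.4 dB

Incoherent sources combine by intensity addition: L_total = 10·log₁₀(Σ 10^(L_i/10)).
Σ 10^(L/10) = 10^(66.4/10) + 10^(88.6/10) + 10^(96.8/10) = 5.515e+09.
L_total = 10·log₁₀(5.515e+09) = 97.42 dB.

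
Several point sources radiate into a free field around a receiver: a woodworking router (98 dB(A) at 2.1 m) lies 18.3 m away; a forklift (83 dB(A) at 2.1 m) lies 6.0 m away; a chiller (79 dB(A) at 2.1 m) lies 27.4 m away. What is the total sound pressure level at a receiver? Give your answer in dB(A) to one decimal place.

80.3 dB(A)

First find each source's level at the receiver (point-source: −20·log₁₀(r/r_ref)), then combine on an intensity basis.
woodworking router: 98 − 20·log₁₀(18.3/2.1) = 98 − 18.80 = 79.20 dB(A).
forklift: 83 − 20·log₁₀(6.0/2.1) = 83 − 9.12 = 73.88 dB(A).
chiller: 79 − 20·log₁₀(27.4/2.1) = 79 − 22.31 = 56.69 dB(A).
Σ 10^(L/10) = 1.080e+08 → L_total = 10·log₁₀(1.080e+08) = 80.33 dB(A).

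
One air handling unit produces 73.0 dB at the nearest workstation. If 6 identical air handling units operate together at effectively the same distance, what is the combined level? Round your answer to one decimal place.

L_total = L₁ + 10·log₁₀ N for N identical incoherent sources.
L_total = 73.0 + 10·log₁₀(6) = 73.0 + 7.782 = 80.78 dB.

80.8 dB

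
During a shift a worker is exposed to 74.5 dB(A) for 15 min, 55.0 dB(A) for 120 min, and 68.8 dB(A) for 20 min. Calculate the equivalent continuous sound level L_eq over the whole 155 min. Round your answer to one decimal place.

66.0 dB(A)

L_eq = 10·log₁₀[(1/T)·Σ tᵢ·10^(Lᵢ/10)] with T = 155 min.
Σ tᵢ·10^(Lᵢ/10) = 15·10^(74.5/10) + 120·10^(55.0/10) + 20·10^(68.8/10) = 6.124e+08.
L_eq = 10·log₁₀(6.124e+08/155) = 65.97 dB(A).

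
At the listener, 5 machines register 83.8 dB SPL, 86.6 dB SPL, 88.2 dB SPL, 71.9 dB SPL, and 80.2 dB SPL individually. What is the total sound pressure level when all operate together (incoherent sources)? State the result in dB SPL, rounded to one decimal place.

91.7 dB SPL

Incoherent sources combine by intensity addition: L_total = 10·log₁₀(Σ 10^(L_i/10)).
Σ 10^(L/10) = 10^(83.8/10) + 10^(86.6/10) + 10^(88.2/10) + 10^(71.9/10) + 10^(80.2/10) = 1.478e+09.
L_total = 10·log₁₀(1.478e+09) = 91.70 dB SPL.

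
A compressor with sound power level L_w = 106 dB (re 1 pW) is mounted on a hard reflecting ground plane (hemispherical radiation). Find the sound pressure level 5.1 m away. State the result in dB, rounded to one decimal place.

L_p = L_w − 10·log₁₀(2π·r²) with r = 5.1 m.
2π·r² = 163.4 m², 10·log₁₀ of that is 22.133 dB.
L_p = 106 − 22.133 = 83.87 dB.

83.9 dB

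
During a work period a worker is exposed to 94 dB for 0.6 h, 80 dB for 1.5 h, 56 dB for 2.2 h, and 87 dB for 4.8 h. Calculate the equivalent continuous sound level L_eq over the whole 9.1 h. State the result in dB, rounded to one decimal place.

86.5 dB

The energy average is taken in the linear domain: L_eq = 10·log₁₀[(Σ tᵢ·10^(Lᵢ/10))/T], T = 9.1 h.
Σ tᵢ·10^(Lᵢ/10) = 0.6·10^(94/10) + 1.5·10^(80/10) + 2.2·10^(56/10) + 4.8·10^(87/10) = 4.064e+09.
L_eq = 10·log₁₀(4.064e+09/9.1) = 86.50 dB.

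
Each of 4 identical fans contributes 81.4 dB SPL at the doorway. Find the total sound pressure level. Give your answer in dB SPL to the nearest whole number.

With 4 equal, uncorrelated contributions the intensity is 4× that of one unit, giving a rise of 10·log₁₀ 4.
L_total = 81.4 + 10·log₁₀(4) = 81.4 + 6.021 = 87.42 dB SPL.

87 dB SPL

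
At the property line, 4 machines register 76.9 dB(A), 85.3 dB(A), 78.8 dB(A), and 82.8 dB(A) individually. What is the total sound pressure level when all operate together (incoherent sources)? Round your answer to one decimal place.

Incoherent sources combine by intensity addition: L_total = 10·log₁₀(Σ 10^(L_i/10)).
Σ 10^(L/10) = 10^(76.9/10) + 10^(85.3/10) + 10^(78.8/10) + 10^(82.8/10) = 6.542e+08.
L_total = 10·log₁₀(6.542e+08) = 88.16 dB(A).

88.2 dB(A)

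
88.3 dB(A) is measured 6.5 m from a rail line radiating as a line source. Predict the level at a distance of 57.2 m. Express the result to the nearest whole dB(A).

79 dB(A)

Cylindrical spreading from a line source gives a 10·log₁₀(r₂/r₁) drop.
L₂ = 88.3 − 10·log₁₀(57.2/6.5) = 88.3 − 9.445 = 78.86 dB(A).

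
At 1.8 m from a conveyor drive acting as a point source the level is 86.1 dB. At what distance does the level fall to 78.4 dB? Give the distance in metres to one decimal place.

For a point source L₁ − L₂ = 20·log₁₀(r₂/r₁), so r₂ = r₁·10^((L₁−L₂)/20).
r₂ = 1.8·10^((86.1−78.4)/20) = 1.8·10^(7.7/20) = 4.37 m.

4.4 m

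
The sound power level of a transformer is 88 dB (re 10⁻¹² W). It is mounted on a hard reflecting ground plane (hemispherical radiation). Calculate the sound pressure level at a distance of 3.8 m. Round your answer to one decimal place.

The power spreads over a hemisphere of area 2π·r², so L_p = L_w − 10·log₁₀(2π·r²).
2π·r² = 90.73 m², 10·log₁₀ of that is 19.577 dB.
L_p = 88 − 19.577 = 68.42 dB.

68.4 dB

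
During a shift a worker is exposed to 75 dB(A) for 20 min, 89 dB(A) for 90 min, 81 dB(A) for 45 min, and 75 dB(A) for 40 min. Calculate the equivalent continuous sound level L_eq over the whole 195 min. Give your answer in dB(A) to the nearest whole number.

The energy average is taken in the linear domain: L_eq = 10·log₁₀[(Σ tᵢ·10^(Lᵢ/10))/T], T = 195 min.
Σ tᵢ·10^(Lᵢ/10) = 20·10^(75/10) + 90·10^(89/10) + 45·10^(81/10) + 40·10^(75/10) = 7.905e+10.
L_eq = 10·log₁₀(7.905e+10/195) = 86.08 dB(A).

86 dB(A)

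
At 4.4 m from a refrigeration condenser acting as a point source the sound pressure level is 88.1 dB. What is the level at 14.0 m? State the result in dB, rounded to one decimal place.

78.0 dB

Point-source attenuation: ΔL = 20·log₁₀(r₂/r₁) = 20·log₁₀(14.0/4.4) = 10.054 dB.
L₂ = 88.1 − 20·log₁₀(14.0/4.4) = 88.1 − 10.054 = 78.05 dB.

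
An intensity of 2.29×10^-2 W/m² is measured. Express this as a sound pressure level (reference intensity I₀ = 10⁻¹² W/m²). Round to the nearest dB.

I/I₀ = 2.29×10^-2/10⁻¹² = 2.29×10^10, and L = 10·log₁₀(I/I₀).
L = 10·(0.3598 + 10) = 103.60 dB.

104 dB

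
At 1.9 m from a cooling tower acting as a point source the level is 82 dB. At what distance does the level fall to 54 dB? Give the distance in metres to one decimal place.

47.7 m

The 28.0 dB drop corresponds to a distance ratio of 10^(28.0/20) for a point source.
r₂ = 1.9·10^((82−54)/20) = 1.9·10^(28.0/20) = 47.73 m.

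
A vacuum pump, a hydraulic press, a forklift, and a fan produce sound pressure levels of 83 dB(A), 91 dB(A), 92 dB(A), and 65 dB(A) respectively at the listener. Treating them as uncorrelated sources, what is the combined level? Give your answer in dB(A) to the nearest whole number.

95 dB(A)

Incoherent sources combine by intensity addition: L_total = 10·log₁₀(Σ 10^(L_i/10)).
Σ 10^(L/10) = 10^(83/10) + 10^(91/10) + 10^(92/10) + 10^(65/10) = 3.047e+09.
L_total = 10·log₁₀(3.047e+09) = 94.84 dB(A).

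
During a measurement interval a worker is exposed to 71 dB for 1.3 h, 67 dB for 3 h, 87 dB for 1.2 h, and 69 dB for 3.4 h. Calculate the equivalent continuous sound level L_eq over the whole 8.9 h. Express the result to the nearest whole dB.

79 dB

Weight each interval's intensity by its duration and average over T = 8.9 h:
Σ tᵢ·10^(Lᵢ/10) = 1.3·10^(71/10) + 3·10^(67/10) + 1.2·10^(87/10) + 3.4·10^(69/10) = 6.598e+08.
L_eq = 10·log₁₀(6.598e+08/8.9) = 78.70 dB.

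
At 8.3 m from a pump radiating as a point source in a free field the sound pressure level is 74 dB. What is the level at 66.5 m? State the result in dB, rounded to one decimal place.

55.9 dB

Spherical spreading from a point source gives a 20·log₁₀(r₂/r₁) drop.
L₂ = 74 − 20·log₁₀(66.5/8.3) = 74 − 18.075 = 55.93 dB.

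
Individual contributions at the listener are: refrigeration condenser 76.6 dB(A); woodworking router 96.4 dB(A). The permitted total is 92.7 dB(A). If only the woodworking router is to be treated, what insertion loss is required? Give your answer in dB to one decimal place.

3.8 dB

Fixed contribution from the other source: Σ 10^(L/10) = 10^(76.6/10) = 4.571e+07 (76.60 dB(A)).
To meet 92.7 dB(A) overall, the treated woodworking router may contribute at most 10^(92.7/10) − 4.571e+07 = 1.816e+09, i.e. 92.59 dB(A).
So the woodworking router must be reduced from 96.4 to 92.59 dB(A): IL = 3.81 dB.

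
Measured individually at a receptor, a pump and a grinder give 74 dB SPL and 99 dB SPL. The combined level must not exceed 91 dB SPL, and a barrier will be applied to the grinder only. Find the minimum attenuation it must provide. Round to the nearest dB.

Fixed contribution from the other source: Σ 10^(L/10) = 10^(74/10) = 2.512e+07 (74.00 dB SPL).
The limit corresponds to 10^(91/10) = 1.259e+09; subtracting the fixed part leaves 1.234e+09 for the grinder, i.e. 90.91 dB SPL.
Required insertion loss = 99 − 90.91 = 8.09 dB.

8 dB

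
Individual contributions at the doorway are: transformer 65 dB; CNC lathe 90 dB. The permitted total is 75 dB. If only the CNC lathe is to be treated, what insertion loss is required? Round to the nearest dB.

15 dB

Everything except the CNC lathe sums to 10^(65/10) = 3.162e+06 in linear terms, 65.00 dB.
The limit corresponds to 10^(75/10) = 3.162e+07; subtracting the fixed part leaves 2.846e+07 for the CNC lathe, i.e. 74.54 dB.
So the CNC lathe must be reduced from 90 to 74.54 dB: IL = 15.46 dB.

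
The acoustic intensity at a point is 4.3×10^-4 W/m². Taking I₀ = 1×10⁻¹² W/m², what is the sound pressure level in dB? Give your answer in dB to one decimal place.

L = 10·log₁₀(I/I₀) = 10·log₁₀(4.3×10^-4/10⁻¹²) = 10·log₁₀(4.3×10^8).
L = 10·(0.6335 + 8) = 86.33 dB.

86.3 dB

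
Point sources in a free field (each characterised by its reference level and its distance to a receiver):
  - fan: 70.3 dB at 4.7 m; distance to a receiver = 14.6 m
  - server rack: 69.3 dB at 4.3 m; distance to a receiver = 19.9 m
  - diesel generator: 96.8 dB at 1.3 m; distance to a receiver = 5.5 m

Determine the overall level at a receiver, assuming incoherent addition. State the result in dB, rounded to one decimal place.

84.3 dB

Propagate each source to the receiver with L = L_ref − 20·log₁₀(r/r_ref), then add intensities.
fan: 70.3 − 20·log₁₀(14.6/4.7) = 70.3 − 9.85 = 60.45 dB.
server rack: 69.3 − 20·log₁₀(19.9/4.3) = 69.3 − 13.31 = 55.99 dB.
diesel generator: 96.8 − 20·log₁₀(5.5/1.3) = 96.8 − 12.53 = 84.27 dB.
Σ 10^(L/10) = 2.689e+08 → L_total = 10·log₁₀(2.689e+08) = 84.30 dB.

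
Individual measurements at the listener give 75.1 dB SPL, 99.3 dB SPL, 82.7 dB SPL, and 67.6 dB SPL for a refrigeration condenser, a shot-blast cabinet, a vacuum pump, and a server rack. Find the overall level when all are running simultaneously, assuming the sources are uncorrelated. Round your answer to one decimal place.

99.4 dB SPL

For uncorrelated sources the intensities add, so convert each level to linear form, sum, and take 10·log₁₀ of the total.
Σ 10^(L/10) = 10^(75.1/10) + 10^(99.3/10) + 10^(82.7/10) + 10^(67.6/10) = 8.736e+09.
L_total = 10·log₁₀(8.736e+09) = 99.41 dB SPL.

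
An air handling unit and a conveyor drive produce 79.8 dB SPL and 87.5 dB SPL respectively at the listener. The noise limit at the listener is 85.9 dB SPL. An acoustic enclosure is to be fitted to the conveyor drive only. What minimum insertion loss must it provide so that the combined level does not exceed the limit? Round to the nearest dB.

The untreated sources together contribute 10^(79.8/10) = 9.550e+07, i.e. 79.80 dB SPL.
The limit corresponds to 10^(85.9/10) = 3.890e+08; subtracting the fixed part leaves 2.935e+08 for the conveyor drive, i.e. 84.68 dB SPL.
Required insertion loss = 87.5 − 84.68 = 2.82 dB.

3 dB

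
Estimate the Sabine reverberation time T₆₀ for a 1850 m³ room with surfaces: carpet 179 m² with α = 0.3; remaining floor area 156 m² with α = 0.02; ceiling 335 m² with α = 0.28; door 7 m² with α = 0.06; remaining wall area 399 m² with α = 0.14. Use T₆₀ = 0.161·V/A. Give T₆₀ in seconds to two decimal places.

Total absorption A = 179·0.3 + 156·0.02 + 335·0.28 + 7·0.06 + 399·0.14 = 206.90 m² sabins.
T₆₀ = 0.161·V/A = 0.161·1850/206.90 = 1.440 s.

1.44 s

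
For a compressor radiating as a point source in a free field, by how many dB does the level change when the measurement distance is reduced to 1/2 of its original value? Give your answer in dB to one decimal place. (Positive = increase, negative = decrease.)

A point source loses 6 dB per doubling of distance; generally ΔL = −20·log₁₀(r₂/r₁).
ΔL = −20·log₁₀(0.5) = +6.02 dB.

+6.0 dB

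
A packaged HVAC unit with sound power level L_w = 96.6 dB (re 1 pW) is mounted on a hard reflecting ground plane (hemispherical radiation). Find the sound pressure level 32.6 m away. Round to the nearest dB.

The power spreads over a hemisphere of area 2π·r², so L_p = L_w − 10·log₁₀(2π·r²).
2π·r² = 6678 m², 10·log₁₀ of that is 38.246 dB.
L_p = 96.6 − 38.246 = 58.35 dB.

58 dB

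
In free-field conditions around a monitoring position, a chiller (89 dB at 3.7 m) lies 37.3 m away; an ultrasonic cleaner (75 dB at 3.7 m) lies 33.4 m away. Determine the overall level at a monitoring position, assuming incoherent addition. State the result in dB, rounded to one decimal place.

69.1 dB

Propagate each source to the receiver with L = L_ref − 20·log₁₀(r/r_ref), then add intensities.
chiller: 89 − 20·log₁₀(37.3/3.7) = 89 − 20.07 = 68.93 dB.
ultrasonic cleaner: 75 − 20·log₁₀(33.4/3.7) = 75 − 19.11 = 55.89 dB.
Σ 10^(L/10) = 8.204e+06 → L_total = 10·log₁₀(8.204e+06) = 69.14 dB.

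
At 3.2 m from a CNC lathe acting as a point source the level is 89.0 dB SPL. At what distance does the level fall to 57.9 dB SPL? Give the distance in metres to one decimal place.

Point-source spreading drops the level by 20·log₁₀(r₂/r₁); inverting, r₂/r₁ = 10^(ΔL/20).
r₂ = 3.2·10^((89.0−57.9)/20) = 3.2·10^(31.1/20) = 114.86 m.

114.9 m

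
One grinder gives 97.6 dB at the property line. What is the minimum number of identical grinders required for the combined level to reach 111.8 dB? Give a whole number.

27

The shortfall is 111.8 − 97.6 = 14.2 dB, and N units add 10·log₁₀ N, so need 10·log₁₀ N ≥ 14.2.
N ≥ 10^(14.2/10) = 26.303, so N = 27.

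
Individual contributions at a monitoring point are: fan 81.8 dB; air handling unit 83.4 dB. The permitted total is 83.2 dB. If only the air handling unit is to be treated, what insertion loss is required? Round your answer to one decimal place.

Everything except the air handling unit sums to 10^(81.8/10) = 1.514e+08 in linear terms, 81.80 dB.
The limit corresponds to 10^(83.2/10) = 2.089e+08; subtracting the fixed part leaves 5.757e+07 for the air handling unit, i.e. 77.60 dB.
So the air handling unit must be reduced from 83.4 to 77.60 dB: IL = 5.80 dB.

5.8 dB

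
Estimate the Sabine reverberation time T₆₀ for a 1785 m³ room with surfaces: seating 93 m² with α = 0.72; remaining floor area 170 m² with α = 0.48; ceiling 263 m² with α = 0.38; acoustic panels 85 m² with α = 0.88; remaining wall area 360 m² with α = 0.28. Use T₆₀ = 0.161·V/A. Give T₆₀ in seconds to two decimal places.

Summing Sᵢαᵢ: 93·0.72 + 170·0.48 + 263·0.38 + 85·0.88 + 360·0.28 = 424.10 m².
T₆₀ = 0.161 × 1785 / 424.10 = 0.678 s.

0.68 s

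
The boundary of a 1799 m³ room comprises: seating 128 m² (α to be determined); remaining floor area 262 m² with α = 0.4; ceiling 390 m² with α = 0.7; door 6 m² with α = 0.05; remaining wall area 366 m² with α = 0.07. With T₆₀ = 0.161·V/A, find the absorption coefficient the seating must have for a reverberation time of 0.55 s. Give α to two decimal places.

0.96

A = 0.161·V/T₆₀ = 0.161·1799/0.55 = 526.62 m² sabins.
Absorption from the other surfaces = 262·0.4 + 390·0.7 + 6·0.05 + 366·0.07 = 403.72 m², so the seating must supply 122.90 m² over 128 m².
α = 122.90/128 = 0.960.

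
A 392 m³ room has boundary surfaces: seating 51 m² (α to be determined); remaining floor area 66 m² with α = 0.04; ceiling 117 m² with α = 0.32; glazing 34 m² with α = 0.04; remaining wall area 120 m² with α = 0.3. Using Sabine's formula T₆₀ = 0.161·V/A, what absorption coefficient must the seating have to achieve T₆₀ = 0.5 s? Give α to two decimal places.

0.96

From T₆₀ = 0.161·V/A, the target T₆₀ = 0.5 s needs A = 0.161·392/0.5 = 126.22 m².
Absorption from the other surfaces = 66·0.04 + 117·0.32 + 34·0.04 + 120·0.3 = 77.44 m², so the seating must supply 48.78 m² over 51 m².
α = 48.78/51 = 0.957.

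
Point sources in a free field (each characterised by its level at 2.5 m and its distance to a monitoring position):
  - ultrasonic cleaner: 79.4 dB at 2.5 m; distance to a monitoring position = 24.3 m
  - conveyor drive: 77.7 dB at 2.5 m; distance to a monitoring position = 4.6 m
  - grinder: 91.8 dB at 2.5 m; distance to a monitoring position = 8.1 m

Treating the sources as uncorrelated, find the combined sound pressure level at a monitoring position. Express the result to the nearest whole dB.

Apply inverse-square spreading to bring every level to the receiver, then sum 10^(L/10).
ultrasonic cleaner: 79.4 − 20·log₁₀(24.3/2.5) = 79.4 − 19.75 = 59.65 dB.
conveyor drive: 77.7 − 20·log₁₀(4.6/2.5) = 77.7 − 5.30 = 72.40 dB.
grinder: 91.8 − 20·log₁₀(8.1/2.5) = 91.8 − 10.21 = 81.59 dB.
Σ 10^(L/10) = 1.625e+08 → L_total = 10·log₁₀(1.625e+08) = 82.11 dB.

82 dB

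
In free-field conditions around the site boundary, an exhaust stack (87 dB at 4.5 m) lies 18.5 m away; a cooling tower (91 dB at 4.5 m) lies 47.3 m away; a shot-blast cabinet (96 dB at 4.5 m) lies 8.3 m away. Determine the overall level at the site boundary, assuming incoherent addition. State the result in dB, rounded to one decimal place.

Apply inverse-square spreading to bring every level to the receiver, then sum 10^(L/10).
exhaust stack: 87 − 20·log₁₀(18.5/4.5) = 87 − 12.28 = 74.72 dB.
cooling tower: 91 − 20·log₁₀(47.3/4.5) = 91 − 20.43 = 70.57 dB.
shot-blast cabinet: 96 − 20·log₁₀(8.3/4.5) = 96 − 5.32 = 90.68 dB.
Σ 10^(L/10) = 1.211e+09 → L_total = 10·log₁₀(1.211e+09) = 90.83 dB.

90.8 dB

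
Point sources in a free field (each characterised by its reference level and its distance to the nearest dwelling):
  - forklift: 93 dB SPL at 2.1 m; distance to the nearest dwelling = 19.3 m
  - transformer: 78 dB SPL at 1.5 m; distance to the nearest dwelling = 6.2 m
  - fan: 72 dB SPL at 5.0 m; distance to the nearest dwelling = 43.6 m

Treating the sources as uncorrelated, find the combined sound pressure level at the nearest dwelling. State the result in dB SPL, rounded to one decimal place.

Propagate each source to the receiver with L = L_ref − 20·log₁₀(r/r_ref), then add intensities.
forklift: 93 − 20·log₁₀(19.3/2.1) = 93 − 19.27 = 73.73 dB SPL.
transformer: 78 − 20·log₁₀(6.2/1.5) = 78 − 12.33 = 65.67 dB SPL.
fan: 72 − 20·log₁₀(43.6/5.0) = 72 − 18.81 = 53.19 dB SPL.
Σ 10^(L/10) = 2.752e+07 → L_total = 10·log₁₀(2.752e+07) = 74.40 dB SPL.

74.4 dB SPL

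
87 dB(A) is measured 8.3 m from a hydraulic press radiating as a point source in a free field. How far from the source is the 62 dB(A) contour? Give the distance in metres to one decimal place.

For a point source L₁ − L₂ = 20·log₁₀(r₂/r₁), so r₂ = r₁·10^((L₁−L₂)/20).
r₂ = 8.3·10^((87−62)/20) = 8.3·10^(25.0/20) = 147.60 m.

147.6 m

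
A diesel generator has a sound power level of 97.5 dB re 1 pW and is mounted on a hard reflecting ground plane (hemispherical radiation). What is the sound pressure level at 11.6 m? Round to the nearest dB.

L_p = L_w − 10·log₁₀(2π·r²) with r = 11.6 m.
2π·r² = 845.5 m², 10·log₁₀ of that is 29.271 dB.
L_p = 97.5 − 29.271 = 68.23 dB.

68 dB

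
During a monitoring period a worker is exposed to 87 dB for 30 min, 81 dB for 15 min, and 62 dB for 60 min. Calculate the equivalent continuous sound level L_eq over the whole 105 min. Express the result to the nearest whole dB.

L_eq = 10·log₁₀[(1/T)·Σ tᵢ·10^(Lᵢ/10)] with T = 105 min.
Σ tᵢ·10^(Lᵢ/10) = 30·10^(87/10) + 15·10^(81/10) + 60·10^(62/10) = 1.702e+10.
L_eq = 10·log₁₀(1.702e+10/105) = 82.10 dB.

82 dB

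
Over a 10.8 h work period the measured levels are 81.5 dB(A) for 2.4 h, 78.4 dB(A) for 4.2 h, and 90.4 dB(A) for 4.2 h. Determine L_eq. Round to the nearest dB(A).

Weight each interval's intensity by its duration and average over T = 10.8 h:
Σ tᵢ·10^(Lᵢ/10) = 2.4·10^(81.5/10) + 4.2·10^(78.4/10) + 4.2·10^(90.4/10) = 5.235e+09.
L_eq = 10·log₁₀(5.235e+09/10.8) = 86.85 dB(A).

87 dB(A)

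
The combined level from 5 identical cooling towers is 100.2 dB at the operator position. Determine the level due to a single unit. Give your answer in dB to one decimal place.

93.2 dB

Dividing the total intensity by 5 lowers the level by 10·log₁₀ 5 = 6.990 dB: L₁ = 100.2 − 6.990.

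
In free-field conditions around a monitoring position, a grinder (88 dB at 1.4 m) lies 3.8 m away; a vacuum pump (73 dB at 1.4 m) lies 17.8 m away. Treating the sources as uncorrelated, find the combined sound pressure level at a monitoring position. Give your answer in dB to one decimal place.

79.3 dB

Propagate each source to the receiver with L = L_ref − 20·log₁₀(r/r_ref), then add intensities.
grinder: 88 − 20·log₁₀(3.8/1.4) = 88 − 8.67 = 79.33 dB.
vacuum pump: 73 − 20·log₁₀(17.8/1.4) = 73 − 22.09 = 50.91 dB.
Σ 10^(L/10) = 8.577e+07 → L_total = 10·log₁₀(8.577e+07) = 79.33 dB.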